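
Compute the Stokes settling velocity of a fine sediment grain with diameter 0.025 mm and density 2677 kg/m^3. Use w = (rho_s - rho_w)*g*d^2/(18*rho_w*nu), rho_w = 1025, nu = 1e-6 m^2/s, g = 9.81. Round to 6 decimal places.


w = (rho_s - rho_w) * g * d^2 / (18 * rho_w * nu)
d = 0.025 mm = 0.000025 m
rho_s - rho_w = 2677 - 1025 = 1652
Numerator = 1652 * 9.81 * (0.000025)^2 = 0.000010128825
Denominator = 18 * 1025 * 1e-6 = 0.018450
w = 0.000549 m/s

0.000549


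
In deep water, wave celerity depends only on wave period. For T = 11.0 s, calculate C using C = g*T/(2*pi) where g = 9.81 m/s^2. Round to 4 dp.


We use the deep-water celerity formula:
C = g * T / (2 * pi)
C = 9.81 * 11.0 / (2 * 3.14159...)
C = 107.910000 / 6.283185
C = 17.1744 m/s

17.1744


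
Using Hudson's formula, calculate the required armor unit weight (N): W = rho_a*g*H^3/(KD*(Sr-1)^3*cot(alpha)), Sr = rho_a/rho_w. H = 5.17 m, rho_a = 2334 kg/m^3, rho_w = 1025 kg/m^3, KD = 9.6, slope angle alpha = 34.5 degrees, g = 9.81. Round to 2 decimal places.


Sr = rho_a / rho_w = 2334 / 1025 = 2.277073
(Sr - 1) = 1.277073
(Sr - 1)^3 = 2.082799
cot(34.5) = 1 / tan(34.5) = 1 / 0.687281 = 1.455009
Numerator = 2334 * 9.81 * 5.17^3 = 3164036.5258
Denominator = 9.6 * 2.082799 * 1.455009 = 29.092716
W = 3164036.5258 / 29.092716
W = 108757.00 N

108757.00


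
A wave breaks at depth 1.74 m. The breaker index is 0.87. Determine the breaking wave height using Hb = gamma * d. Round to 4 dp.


Hb = gamma * d
Hb = 0.87 * 1.74
Hb = 1.5138 m

1.5138


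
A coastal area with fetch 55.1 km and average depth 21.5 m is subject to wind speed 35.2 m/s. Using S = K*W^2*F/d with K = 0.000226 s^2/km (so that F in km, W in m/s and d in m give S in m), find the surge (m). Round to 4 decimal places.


S = K * W^2 * F / d
W^2 = 35.2^2 = 1239.04
S = 0.000226 * 1239.04 * 55.1 / 21.5
Numerator = 0.000226 * 1239.04 * 55.1 = 15.429270
S = 15.429270 / 21.5 = 0.7176 m

0.7176


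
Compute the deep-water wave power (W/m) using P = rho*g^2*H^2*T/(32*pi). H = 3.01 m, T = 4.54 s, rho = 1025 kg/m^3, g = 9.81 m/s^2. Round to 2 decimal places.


P = rho * g^2 * H^2 * T / (32 * pi)
P = 1025 * 9.81^2 * 3.01^2 * 4.54 / (32 * pi)
P = 1025 * 96.2361 * 9.0601 * 4.54 / 100.53096
P = 40359.97 W/m

40359.97


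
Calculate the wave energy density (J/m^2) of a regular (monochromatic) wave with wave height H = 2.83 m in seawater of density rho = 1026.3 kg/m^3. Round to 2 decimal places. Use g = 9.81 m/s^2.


E = (1/8) * rho * g * H^2
E = (1/8) * 1026.3 * 9.81 * 2.83^2
E = 0.125 * 1026.3 * 9.81 * 8.0089
E = 10079.20 J/m^2

10079.20


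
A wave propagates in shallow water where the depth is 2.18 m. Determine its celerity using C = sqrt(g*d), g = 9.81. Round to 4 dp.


Using the shallow-water approximation:
C = sqrt(g * d) = sqrt(9.81 * 2.18)
C = sqrt(21.3858)
C = 4.6245 m/s

4.6245


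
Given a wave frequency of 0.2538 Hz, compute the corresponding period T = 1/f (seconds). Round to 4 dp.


T = 1 / f
T = 1 / 0.2538
T = 3.9401 s

3.9401


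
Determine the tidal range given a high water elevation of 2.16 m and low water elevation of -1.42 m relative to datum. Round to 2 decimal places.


Tidal range = High water - Low water
Tidal range = 2.16 - (-1.42)
Tidal range = 3.58 m

3.58


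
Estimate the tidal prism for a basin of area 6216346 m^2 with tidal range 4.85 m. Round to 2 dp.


Tidal prism = Area * Tidal range
P = 6216346 * 4.85
P = 30149278.10 m^3

30149278.10


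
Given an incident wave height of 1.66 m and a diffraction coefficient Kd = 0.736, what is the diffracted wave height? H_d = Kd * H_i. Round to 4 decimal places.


H_d = Kd * H_i
H_d = 0.736 * 1.66
H_d = 1.2218 m

1.2218


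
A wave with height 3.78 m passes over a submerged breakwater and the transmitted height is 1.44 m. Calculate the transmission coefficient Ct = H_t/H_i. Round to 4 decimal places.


Ct = H_t / H_i
Ct = 1.44 / 3.78
Ct = 0.3810

0.3810


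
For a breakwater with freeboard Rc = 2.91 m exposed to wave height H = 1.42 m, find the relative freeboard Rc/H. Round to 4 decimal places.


Relative freeboard = Rc / H
= 2.91 / 1.42
= 2.0493

2.0493


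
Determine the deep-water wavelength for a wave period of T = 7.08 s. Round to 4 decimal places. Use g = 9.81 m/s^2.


L0 = g * T^2 / (2 * pi)
L0 = 9.81 * 7.08^2 / (2 * pi)
L0 = 9.81 * 50.1264 / 6.28319
L0 = 491.7400 / 6.28319
L0 = 78.2628 m

78.2628


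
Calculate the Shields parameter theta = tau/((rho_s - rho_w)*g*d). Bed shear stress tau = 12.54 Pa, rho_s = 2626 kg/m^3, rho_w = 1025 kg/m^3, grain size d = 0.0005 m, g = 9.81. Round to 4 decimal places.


theta = tau / ((rho_s - rho_w) * g * d)
rho_s - rho_w = 2626 - 1025 = 1601
Denominator = 1601 * 9.81 * 0.0005 = 7.852905
theta = 12.54 / 7.852905
theta = 1.5969

1.5969


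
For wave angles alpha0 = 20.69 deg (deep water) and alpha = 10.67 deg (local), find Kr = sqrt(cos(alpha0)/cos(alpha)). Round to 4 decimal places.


Kr = sqrt(cos(alpha0) / cos(alpha))
cos(20.69) = 0.935506
cos(10.67) = 0.982710
Kr = sqrt(0.935506 / 0.982710)
Kr = sqrt(0.951965)
Kr = 0.9757

0.9757


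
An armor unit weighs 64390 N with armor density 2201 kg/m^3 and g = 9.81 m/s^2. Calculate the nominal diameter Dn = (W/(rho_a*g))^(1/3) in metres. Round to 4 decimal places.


V = W / (rho_a * g)
V = 64390 / (2201 * 9.81)
V = 64390 / 21591.81
V = 2.982149 m^3
Dn = V^(1/3) = 2.982149^(1/3)
Dn = 1.4394 m

1.4394


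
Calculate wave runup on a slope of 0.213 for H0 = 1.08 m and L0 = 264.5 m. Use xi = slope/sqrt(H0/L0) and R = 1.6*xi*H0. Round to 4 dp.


xi = slope / sqrt(H0/L0)
H0/L0 = 1.08/264.5 = 0.004083
sqrt(0.004083) = 0.063900
xi = 0.213 / 0.063900 = 3.333347
R = 1.6 * xi * H0 = 1.6 * 3.333347 * 1.08
R = 5.7600 m

5.7600


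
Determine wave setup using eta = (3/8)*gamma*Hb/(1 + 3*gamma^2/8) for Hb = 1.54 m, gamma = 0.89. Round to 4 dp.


eta = (3/8) * gamma * Hb / (1 + 3*gamma^2/8)
Numerator = (3/8) * 0.89 * 1.54 = 0.513975
Denominator = 1 + 3*0.89^2/8 = 1 + 0.297038 = 1.297038
eta = 0.513975 / 1.297038
eta = 0.3963 m

0.3963


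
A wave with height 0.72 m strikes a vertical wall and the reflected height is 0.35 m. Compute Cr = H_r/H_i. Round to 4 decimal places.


Cr = H_r / H_i
Cr = 0.35 / 0.72
Cr = 0.4861

0.4861


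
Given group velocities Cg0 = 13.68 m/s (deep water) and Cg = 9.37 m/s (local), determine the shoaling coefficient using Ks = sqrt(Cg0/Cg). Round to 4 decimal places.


Ks = sqrt(Cg0 / Cg)
Ks = sqrt(13.68 / 9.37)
Ks = sqrt(1.4600)
Ks = 1.2083

1.2083


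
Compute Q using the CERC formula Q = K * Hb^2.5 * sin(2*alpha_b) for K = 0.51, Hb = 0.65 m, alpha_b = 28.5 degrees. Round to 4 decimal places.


Q = K * Hb^2.5 * sin(2 * alpha_b)
Hb^2.5 = 0.65^2.5 = 0.340630
sin(2 * 28.5) = sin(57.0) = 0.838671
Q = 0.51 * 0.340630 * 0.838671
Q = 0.1457 m^3/s

0.1457


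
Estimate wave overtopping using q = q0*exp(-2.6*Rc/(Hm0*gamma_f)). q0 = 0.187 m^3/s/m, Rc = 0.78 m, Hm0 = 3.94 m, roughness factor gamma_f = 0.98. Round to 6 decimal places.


q = q0 * exp(-2.6 * Rc / (Hm0 * gamma_f))
Exponent = -2.6 * 0.78 / (3.94 * 0.98)
= -2.6 * 0.78 / 3.8612
= -0.525225
exp(-0.525225) = 0.591422
q = 0.187 * 0.591422
q = 0.110596 m^3/s/m

0.110596


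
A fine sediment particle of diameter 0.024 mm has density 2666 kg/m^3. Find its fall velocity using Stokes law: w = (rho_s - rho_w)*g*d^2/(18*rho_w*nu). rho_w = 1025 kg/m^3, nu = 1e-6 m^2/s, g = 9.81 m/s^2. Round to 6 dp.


w = (rho_s - rho_w) * g * d^2 / (18 * rho_w * nu)
d = 0.024 mm = 0.000024 m
rho_s - rho_w = 2666 - 1025 = 1641
Numerator = 1641 * 9.81 * (0.000024)^2 = 0.000009272569
Denominator = 18 * 1025 * 1e-6 = 0.018450
w = 0.000503 m/s

0.000503


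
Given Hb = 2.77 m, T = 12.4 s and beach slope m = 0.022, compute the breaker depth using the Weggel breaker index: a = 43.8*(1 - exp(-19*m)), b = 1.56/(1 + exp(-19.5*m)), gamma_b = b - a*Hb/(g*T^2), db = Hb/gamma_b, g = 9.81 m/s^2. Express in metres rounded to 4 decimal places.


a = 43.8 * (1 - exp(-19 * m))
exp(-19 * 0.022) = exp(-0.4180) = 0.658362
a = 43.8 * (1 - 0.658362) = 14.963734
b = 1.56 / (1 + exp(-19.5 * m))
exp(-19.5 * 0.022) = exp(-0.4290) = 0.651160
b = 1.56 / (1 + 0.651160) = 0.944790
Hb / (g * T^2) = 2.77 / (9.81 * 12.4^2) = 2.77 / 1508.3856 = 0.00183640
gamma_b = b - a * Hb/(g*T^2) = 0.944790 - 14.963734 * 0.00183640 = 0.917311
db = Hb / gamma_b = 2.77 / 0.917311
db = 3.0197 m

3.0197


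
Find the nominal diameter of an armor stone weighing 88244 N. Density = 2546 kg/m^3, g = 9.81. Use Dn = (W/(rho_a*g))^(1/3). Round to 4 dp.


V = W / (rho_a * g)
V = 88244 / (2546 * 9.81)
V = 88244 / 24976.26
V = 3.533115 m^3
Dn = V^(1/3) = 3.533115^(1/3)
Dn = 1.5231 m

1.5231


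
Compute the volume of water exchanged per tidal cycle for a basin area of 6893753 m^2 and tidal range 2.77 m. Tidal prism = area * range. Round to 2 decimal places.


Tidal prism = Area * Tidal range
P = 6893753 * 2.77
P = 19095695.81 m^3

19095695.81


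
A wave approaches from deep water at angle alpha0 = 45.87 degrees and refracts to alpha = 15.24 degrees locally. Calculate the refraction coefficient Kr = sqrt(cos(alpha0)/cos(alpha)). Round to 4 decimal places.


Kr = sqrt(cos(alpha0) / cos(alpha))
cos(45.87) = 0.696289
cos(15.24) = 0.964833
Kr = sqrt(0.696289 / 0.964833)
Kr = sqrt(0.721667)
Kr = 0.8495

0.8495


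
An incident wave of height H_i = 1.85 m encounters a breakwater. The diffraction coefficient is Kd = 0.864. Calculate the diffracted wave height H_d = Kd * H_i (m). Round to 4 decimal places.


H_d = Kd * H_i
H_d = 0.864 * 1.85
H_d = 1.5984 m

1.5984


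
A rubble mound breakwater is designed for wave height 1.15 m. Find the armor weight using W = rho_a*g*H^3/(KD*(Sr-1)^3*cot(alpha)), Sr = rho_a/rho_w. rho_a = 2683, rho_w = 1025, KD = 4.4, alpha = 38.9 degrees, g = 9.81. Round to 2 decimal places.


Sr = rho_a / rho_w = 2683 / 1025 = 2.617561
(Sr - 1) = 1.617561
(Sr - 1)^3 = 4.232354
cot(38.9) = 1 / tan(38.9) = 1 / 0.806898 = 1.239314
Numerator = 2683 * 9.81 * 1.15^3 = 40029.7798
Denominator = 4.4 * 4.232354 * 1.239314 = 23.078941
W = 40029.7798 / 23.078941
W = 1734.47 N

1734.47


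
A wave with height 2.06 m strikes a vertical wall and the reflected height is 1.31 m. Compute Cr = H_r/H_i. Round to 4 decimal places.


Cr = H_r / H_i
Cr = 1.31 / 2.06
Cr = 0.6359

0.6359


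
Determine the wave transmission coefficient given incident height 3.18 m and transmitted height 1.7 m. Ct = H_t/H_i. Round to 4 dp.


Ct = H_t / H_i
Ct = 1.7 / 3.18
Ct = 0.5346

0.5346


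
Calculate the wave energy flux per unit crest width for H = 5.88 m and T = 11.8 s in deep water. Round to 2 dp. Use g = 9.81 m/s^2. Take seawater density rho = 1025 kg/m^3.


P = rho * g^2 * H^2 * T / (32 * pi)
P = 1025 * 9.81^2 * 5.88^2 * 11.8 / (32 * pi)
P = 1025 * 96.2361 * 34.5744 * 11.8 / 100.53096
P = 400312.07 W/m

400312.07


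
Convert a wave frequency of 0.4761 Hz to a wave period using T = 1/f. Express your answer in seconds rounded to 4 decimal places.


T = 1 / f
T = 1 / 0.4761
T = 2.1004 s

2.1004


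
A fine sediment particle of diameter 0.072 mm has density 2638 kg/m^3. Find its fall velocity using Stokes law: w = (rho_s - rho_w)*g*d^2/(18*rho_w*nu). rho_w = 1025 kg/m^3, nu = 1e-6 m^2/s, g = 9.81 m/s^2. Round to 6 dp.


w = (rho_s - rho_w) * g * d^2 / (18 * rho_w * nu)
d = 0.072 mm = 0.000072 m
rho_s - rho_w = 2638 - 1025 = 1613
Numerator = 1613 * 9.81 * (0.000072)^2 = 0.000082029180
Denominator = 18 * 1025 * 1e-6 = 0.018450
w = 0.004446 m/s

0.004446


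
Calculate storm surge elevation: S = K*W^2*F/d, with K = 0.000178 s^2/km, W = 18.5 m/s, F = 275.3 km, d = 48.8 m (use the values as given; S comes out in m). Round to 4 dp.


S = K * W^2 * F / d
W^2 = 18.5^2 = 342.25
S = 0.000178 * 342.25 * 275.3 / 48.8
Numerator = 0.000178 * 342.25 * 275.3 = 16.771414
S = 16.771414 / 48.8 = 0.3437 m

0.3437


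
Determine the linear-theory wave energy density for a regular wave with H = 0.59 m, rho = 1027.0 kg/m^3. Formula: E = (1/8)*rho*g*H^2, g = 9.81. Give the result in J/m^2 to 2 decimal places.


E = (1/8) * rho * g * H^2
E = (1/8) * 1027.0 * 9.81 * 0.59^2
E = 0.125 * 1027.0 * 9.81 * 0.3481
E = 438.38 J/m^2

438.38


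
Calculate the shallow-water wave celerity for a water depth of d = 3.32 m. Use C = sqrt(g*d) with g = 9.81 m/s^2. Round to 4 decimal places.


Using the shallow-water approximation:
C = sqrt(g * d) = sqrt(9.81 * 3.32)
C = sqrt(32.5692)
C = 5.7069 m/s

5.7069


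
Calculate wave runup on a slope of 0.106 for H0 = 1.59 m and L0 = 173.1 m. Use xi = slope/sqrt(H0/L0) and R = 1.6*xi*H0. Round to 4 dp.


xi = slope / sqrt(H0/L0)
H0/L0 = 1.59/173.1 = 0.009185
sqrt(0.009185) = 0.095841
xi = 0.106 / 0.095841 = 1.106002
R = 1.6 * xi * H0 = 1.6 * 1.106002 * 1.59
R = 2.8137 m

2.8137


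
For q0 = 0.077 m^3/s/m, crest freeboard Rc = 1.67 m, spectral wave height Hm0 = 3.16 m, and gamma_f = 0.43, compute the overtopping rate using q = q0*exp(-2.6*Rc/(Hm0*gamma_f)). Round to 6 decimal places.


q = q0 * exp(-2.6 * Rc / (Hm0 * gamma_f))
Exponent = -2.6 * 1.67 / (3.16 * 0.43)
= -2.6 * 1.67 / 1.3588
= -3.195467
exp(-3.195467) = 0.040947
q = 0.077 * 0.040947
q = 0.003153 m^3/s/m

0.003153


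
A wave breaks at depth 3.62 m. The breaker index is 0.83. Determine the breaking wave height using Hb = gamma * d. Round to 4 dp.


Hb = gamma * d
Hb = 0.83 * 3.62
Hb = 3.0046 m

3.0046


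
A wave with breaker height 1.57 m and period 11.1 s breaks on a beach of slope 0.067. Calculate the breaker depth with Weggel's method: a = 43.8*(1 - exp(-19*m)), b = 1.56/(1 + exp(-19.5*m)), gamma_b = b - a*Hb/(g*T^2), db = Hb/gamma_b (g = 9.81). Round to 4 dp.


a = 43.8 * (1 - exp(-19 * m))
exp(-19 * 0.067) = exp(-1.2730) = 0.279990
a = 43.8 * (1 - 0.279990) = 31.536421
b = 1.56 / (1 + exp(-19.5 * m))
exp(-19.5 * 0.067) = exp(-1.3065) = 0.270766
b = 1.56 / (1 + 0.270766) = 1.227606
Hb / (g * T^2) = 1.57 / (9.81 * 11.1^2) = 1.57 / 1208.6901 = 0.00129893
gamma_b = b - a * Hb/(g*T^2) = 1.227606 - 31.536421 * 0.00129893 = 1.186642
db = Hb / gamma_b = 1.57 / 1.186642
db = 1.3231 m

1.3231


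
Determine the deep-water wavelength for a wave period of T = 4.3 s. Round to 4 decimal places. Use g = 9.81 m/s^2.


L0 = g * T^2 / (2 * pi)
L0 = 9.81 * 4.3^2 / (2 * pi)
L0 = 9.81 * 18.4900 / 6.28319
L0 = 181.3869 / 6.28319
L0 = 28.8686 m

28.8686


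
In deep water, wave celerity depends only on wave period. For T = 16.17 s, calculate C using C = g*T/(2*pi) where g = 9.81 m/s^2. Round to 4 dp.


We use the deep-water celerity formula:
C = g * T / (2 * pi)
C = 9.81 * 16.17 / (2 * 3.14159...)
C = 158.627700 / 6.283185
C = 25.2464 m/s

25.2464


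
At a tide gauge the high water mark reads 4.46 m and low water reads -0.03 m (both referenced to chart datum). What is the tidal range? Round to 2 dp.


Tidal range = High water - Low water
Tidal range = 4.46 - (-0.03)
Tidal range = 4.49 m

4.49


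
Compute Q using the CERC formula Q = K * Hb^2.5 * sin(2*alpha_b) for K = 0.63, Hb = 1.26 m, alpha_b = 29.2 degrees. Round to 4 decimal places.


Q = K * Hb^2.5 * sin(2 * alpha_b)
Hb^2.5 = 1.26^2.5 = 1.782077
sin(2 * 29.2) = sin(58.4) = 0.851727
Q = 0.63 * 1.782077 * 0.851727
Q = 0.9562 m^3/s

0.9562


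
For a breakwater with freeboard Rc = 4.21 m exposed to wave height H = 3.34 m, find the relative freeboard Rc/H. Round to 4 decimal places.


Relative freeboard = Rc / H
= 4.21 / 3.34
= 1.2605

1.2605


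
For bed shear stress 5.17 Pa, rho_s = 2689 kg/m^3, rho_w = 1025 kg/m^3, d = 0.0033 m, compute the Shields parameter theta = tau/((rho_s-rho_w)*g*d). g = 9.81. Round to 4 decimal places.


theta = tau / ((rho_s - rho_w) * g * d)
rho_s - rho_w = 2689 - 1025 = 1664
Denominator = 1664 * 9.81 * 0.0033 = 53.868672
theta = 5.17 / 53.868672
theta = 0.0960

0.0960


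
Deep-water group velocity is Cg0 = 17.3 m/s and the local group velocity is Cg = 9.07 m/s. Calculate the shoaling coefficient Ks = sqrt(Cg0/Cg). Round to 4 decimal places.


Ks = sqrt(Cg0 / Cg)
Ks = sqrt(17.3 / 9.07)
Ks = sqrt(1.9074)
Ks = 1.3811

1.3811


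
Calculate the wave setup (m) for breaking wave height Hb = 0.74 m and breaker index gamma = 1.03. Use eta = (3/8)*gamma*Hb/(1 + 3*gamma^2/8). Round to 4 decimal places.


eta = (3/8) * gamma * Hb / (1 + 3*gamma^2/8)
Numerator = (3/8) * 1.03 * 0.74 = 0.285825
Denominator = 1 + 3*1.03^2/8 = 1 + 0.397838 = 1.397838
eta = 0.285825 / 1.397838
eta = 0.2045 m

0.2045


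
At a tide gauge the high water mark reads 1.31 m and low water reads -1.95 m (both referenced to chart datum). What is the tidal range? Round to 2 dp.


Tidal range = High water - Low water
Tidal range = 1.31 - (-1.95)
Tidal range = 3.26 m

3.26


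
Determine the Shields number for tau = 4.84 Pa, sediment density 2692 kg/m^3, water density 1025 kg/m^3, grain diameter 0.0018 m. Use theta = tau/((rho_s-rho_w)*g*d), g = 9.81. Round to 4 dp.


theta = tau / ((rho_s - rho_w) * g * d)
rho_s - rho_w = 2692 - 1025 = 1667
Denominator = 1667 * 9.81 * 0.0018 = 29.435886
theta = 4.84 / 29.435886
theta = 0.1644

0.1644


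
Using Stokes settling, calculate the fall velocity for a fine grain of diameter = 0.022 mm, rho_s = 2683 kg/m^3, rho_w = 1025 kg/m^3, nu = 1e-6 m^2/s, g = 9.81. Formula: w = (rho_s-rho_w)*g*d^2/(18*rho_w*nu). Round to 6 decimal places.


w = (rho_s - rho_w) * g * d^2 / (18 * rho_w * nu)
d = 0.022 mm = 0.000022 m
rho_s - rho_w = 2683 - 1025 = 1658
Numerator = 1658 * 9.81 * (0.000022)^2 = 0.000007872250
Denominator = 18 * 1025 * 1e-6 = 0.018450
w = 0.000427 m/s

0.000427


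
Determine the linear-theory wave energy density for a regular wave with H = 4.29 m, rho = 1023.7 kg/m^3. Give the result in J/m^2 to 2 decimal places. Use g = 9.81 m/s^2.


E = (1/8) * rho * g * H^2
E = (1/8) * 1023.7 * 9.81 * 4.29^2
E = 0.125 * 1023.7 * 9.81 * 18.4041
E = 23102.89 J/m^2

23102.89


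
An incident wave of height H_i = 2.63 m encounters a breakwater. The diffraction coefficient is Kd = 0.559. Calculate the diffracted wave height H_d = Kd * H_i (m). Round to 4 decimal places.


H_d = Kd * H_i
H_d = 0.559 * 2.63
H_d = 1.4702 m

1.4702


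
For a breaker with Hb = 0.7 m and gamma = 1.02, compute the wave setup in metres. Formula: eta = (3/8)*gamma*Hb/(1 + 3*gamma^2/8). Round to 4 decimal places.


eta = (3/8) * gamma * Hb / (1 + 3*gamma^2/8)
Numerator = (3/8) * 1.02 * 0.7 = 0.267750
Denominator = 1 + 3*1.02^2/8 = 1 + 0.390150 = 1.390150
eta = 0.267750 / 1.390150
eta = 0.1926 m

0.1926


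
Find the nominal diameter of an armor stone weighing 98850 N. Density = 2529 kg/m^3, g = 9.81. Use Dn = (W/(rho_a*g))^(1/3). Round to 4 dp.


V = W / (rho_a * g)
V = 98850 / (2529 * 9.81)
V = 98850 / 24809.49
V = 3.984362 m^3
Dn = V^(1/3) = 3.984362^(1/3)
Dn = 1.5853 m

1.5853


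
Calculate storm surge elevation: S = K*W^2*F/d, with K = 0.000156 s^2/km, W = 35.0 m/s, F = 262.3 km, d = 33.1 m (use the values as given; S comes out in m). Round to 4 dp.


S = K * W^2 * F / d
W^2 = 35.0^2 = 1225.00
S = 0.000156 * 1225.00 * 262.3 / 33.1
Numerator = 0.000156 * 1225.00 * 262.3 = 50.125530
S = 50.125530 / 33.1 = 1.5144 m

1.5144


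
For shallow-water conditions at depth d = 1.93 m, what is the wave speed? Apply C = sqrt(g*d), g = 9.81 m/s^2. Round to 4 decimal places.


Using the shallow-water approximation:
C = sqrt(g * d) = sqrt(9.81 * 1.93)
C = sqrt(18.9333)
C = 4.3512 m/s

4.3512


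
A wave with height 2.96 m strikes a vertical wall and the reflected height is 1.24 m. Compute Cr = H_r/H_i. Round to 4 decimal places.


Cr = H_r / H_i
Cr = 1.24 / 2.96
Cr = 0.4189

0.4189


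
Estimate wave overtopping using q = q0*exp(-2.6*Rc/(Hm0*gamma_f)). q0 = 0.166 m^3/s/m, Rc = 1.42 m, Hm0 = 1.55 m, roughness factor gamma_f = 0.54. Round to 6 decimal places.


q = q0 * exp(-2.6 * Rc / (Hm0 * gamma_f))
Exponent = -2.6 * 1.42 / (1.55 * 0.54)
= -2.6 * 1.42 / 0.8370
= -4.410992
exp(-4.410992) = 0.012143
q = 0.166 * 0.012143
q = 0.002016 m^3/s/m

0.002016


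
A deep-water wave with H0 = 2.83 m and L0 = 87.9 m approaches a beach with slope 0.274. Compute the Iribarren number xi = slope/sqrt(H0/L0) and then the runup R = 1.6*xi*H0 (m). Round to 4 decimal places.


xi = slope / sqrt(H0/L0)
H0/L0 = 2.83/87.9 = 0.032196
sqrt(0.032196) = 0.179432
xi = 0.274 / 0.179432 = 1.527045
R = 1.6 * xi * H0 = 1.6 * 1.527045 * 2.83
R = 6.9145 m

6.9145


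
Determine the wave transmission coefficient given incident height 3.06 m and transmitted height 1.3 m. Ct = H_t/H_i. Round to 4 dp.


Ct = H_t / H_i
Ct = 1.3 / 3.06
Ct = 0.4248

0.4248


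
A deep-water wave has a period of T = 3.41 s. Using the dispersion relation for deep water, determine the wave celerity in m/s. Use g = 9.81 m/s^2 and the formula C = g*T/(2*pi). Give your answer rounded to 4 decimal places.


We use the deep-water celerity formula:
C = g * T / (2 * pi)
C = 9.81 * 3.41 / (2 * 3.14159...)
C = 33.452100 / 6.283185
C = 5.3241 m/s

5.3241


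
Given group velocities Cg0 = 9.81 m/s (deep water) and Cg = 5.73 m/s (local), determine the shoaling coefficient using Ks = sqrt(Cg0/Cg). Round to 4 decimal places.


Ks = sqrt(Cg0 / Cg)
Ks = sqrt(9.81 / 5.73)
Ks = sqrt(1.7120)
Ks = 1.3085

1.3085


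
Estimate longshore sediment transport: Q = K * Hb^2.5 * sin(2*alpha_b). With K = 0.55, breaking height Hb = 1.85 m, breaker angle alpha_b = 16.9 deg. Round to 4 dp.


Q = K * Hb^2.5 * sin(2 * alpha_b)
Hb^2.5 = 1.85^2.5 = 4.655103
sin(2 * 16.9) = sin(33.8) = 0.556296
Q = 0.55 * 4.655103 * 0.556296
Q = 1.4243 m^3/s

1.4243


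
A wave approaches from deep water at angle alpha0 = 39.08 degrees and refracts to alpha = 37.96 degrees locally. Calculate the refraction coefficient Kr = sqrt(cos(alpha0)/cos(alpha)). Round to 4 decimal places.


Kr = sqrt(cos(alpha0) / cos(alpha))
cos(39.08) = 0.776267
cos(37.96) = 0.788440
Kr = sqrt(0.776267 / 0.788440)
Kr = sqrt(0.984560)
Kr = 0.9922

0.9922


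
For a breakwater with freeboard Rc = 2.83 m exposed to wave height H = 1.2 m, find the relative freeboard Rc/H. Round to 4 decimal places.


Relative freeboard = Rc / H
= 2.83 / 1.2
= 2.3583

2.3583


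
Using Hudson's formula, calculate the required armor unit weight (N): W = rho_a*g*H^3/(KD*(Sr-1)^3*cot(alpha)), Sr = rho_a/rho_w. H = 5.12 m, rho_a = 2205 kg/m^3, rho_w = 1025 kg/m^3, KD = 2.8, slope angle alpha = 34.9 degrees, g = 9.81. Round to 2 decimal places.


Sr = rho_a / rho_w = 2205 / 1025 = 2.151220
(Sr - 1) = 1.151220
(Sr - 1)^3 = 1.525719
cot(34.9) = 1 / tan(34.9) = 1 / 0.697610 = 1.433466
Numerator = 2205 * 9.81 * 5.12^3 = 2903270.3853
Denominator = 2.8 * 1.525719 * 1.433466 = 6.123785
W = 2903270.3853 / 6.123785
W = 474097.34 N

474097.34


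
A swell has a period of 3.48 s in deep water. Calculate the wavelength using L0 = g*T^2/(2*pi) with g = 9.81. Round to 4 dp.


L0 = g * T^2 / (2 * pi)
L0 = 9.81 * 3.48^2 / (2 * pi)
L0 = 9.81 * 12.1104 / 6.28319
L0 = 118.8030 / 6.28319
L0 = 18.9081 m

18.9081


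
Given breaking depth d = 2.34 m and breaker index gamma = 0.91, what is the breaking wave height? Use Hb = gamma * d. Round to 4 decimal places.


Hb = gamma * d
Hb = 0.91 * 2.34
Hb = 2.1294 m

2.1294


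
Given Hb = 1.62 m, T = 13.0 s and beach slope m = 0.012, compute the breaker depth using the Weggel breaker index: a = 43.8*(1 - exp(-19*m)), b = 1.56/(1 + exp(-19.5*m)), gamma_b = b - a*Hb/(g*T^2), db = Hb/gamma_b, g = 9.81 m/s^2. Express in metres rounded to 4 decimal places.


a = 43.8 * (1 - exp(-19 * m))
exp(-19 * 0.012) = exp(-0.2280) = 0.796124
a = 43.8 * (1 - 0.796124) = 8.929757
b = 1.56 / (1 + exp(-19.5 * m))
exp(-19.5 * 0.012) = exp(-0.2340) = 0.791362
b = 1.56 / (1 + 0.791362) = 0.870846
Hb / (g * T^2) = 1.62 / (9.81 * 13.0^2) = 1.62 / 1657.8900 = 0.00097715
gamma_b = b - a * Hb/(g*T^2) = 0.870846 - 8.929757 * 0.00097715 = 0.862120
db = Hb / gamma_b = 1.62 / 0.862120
db = 1.8791 m

1.8791


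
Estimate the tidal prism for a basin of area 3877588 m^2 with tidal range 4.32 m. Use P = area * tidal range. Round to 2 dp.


Tidal prism = Area * Tidal range
P = 3877588 * 4.32
P = 16751180.16 m^3

16751180.16


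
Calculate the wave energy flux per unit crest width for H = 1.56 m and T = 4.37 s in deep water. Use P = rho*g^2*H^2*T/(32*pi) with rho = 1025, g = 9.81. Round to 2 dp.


P = rho * g^2 * H^2 * T / (32 * pi)
P = 1025 * 9.81^2 * 1.56^2 * 4.37 / (32 * pi)
P = 1025 * 96.2361 * 2.4336 * 4.37 / 100.53096
P = 10435.01 W/m

10435.01


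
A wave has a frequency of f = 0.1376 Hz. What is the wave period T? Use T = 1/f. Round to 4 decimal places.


T = 1 / f
T = 1 / 0.1376
T = 7.2674 s

7.2674


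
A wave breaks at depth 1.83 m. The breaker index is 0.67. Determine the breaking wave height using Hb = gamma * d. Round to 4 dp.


Hb = gamma * d
Hb = 0.67 * 1.83
Hb = 1.2261 m

1.2261


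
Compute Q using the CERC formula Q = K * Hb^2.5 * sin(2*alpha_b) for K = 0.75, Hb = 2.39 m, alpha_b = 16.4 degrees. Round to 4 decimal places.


Q = K * Hb^2.5 * sin(2 * alpha_b)
Hb^2.5 = 2.39^2.5 = 8.830692
sin(2 * 16.4) = sin(32.8) = 0.541708
Q = 0.75 * 8.830692 * 0.541708
Q = 3.5877 m^3/s

3.5877


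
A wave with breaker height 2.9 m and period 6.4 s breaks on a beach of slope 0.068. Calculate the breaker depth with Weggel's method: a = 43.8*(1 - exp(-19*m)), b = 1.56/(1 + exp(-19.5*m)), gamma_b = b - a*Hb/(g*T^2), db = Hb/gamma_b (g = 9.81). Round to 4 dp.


a = 43.8 * (1 - exp(-19 * m))
exp(-19 * 0.068) = exp(-1.2920) = 0.274721
a = 43.8 * (1 - 0.274721) = 31.767229
b = 1.56 / (1 + exp(-19.5 * m))
exp(-19.5 * 0.068) = exp(-1.3260) = 0.265537
b = 1.56 / (1 + 0.265537) = 1.232678
Hb / (g * T^2) = 2.9 / (9.81 * 6.4^2) = 2.9 / 401.8176 = 0.00721721
gamma_b = b - a * Hb/(g*T^2) = 1.232678 - 31.767229 * 0.00721721 = 1.003407
db = Hb / gamma_b = 2.9 / 1.003407
db = 2.8902 m

2.8902


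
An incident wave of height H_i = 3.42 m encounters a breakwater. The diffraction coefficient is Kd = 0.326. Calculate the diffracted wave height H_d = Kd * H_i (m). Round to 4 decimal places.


H_d = Kd * H_i
H_d = 0.326 * 3.42
H_d = 1.1149 m

1.1149


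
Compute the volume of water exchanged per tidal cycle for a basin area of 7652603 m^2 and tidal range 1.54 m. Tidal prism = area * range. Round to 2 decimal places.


Tidal prism = Area * Tidal range
P = 7652603 * 1.54
P = 11785008.62 m^3

11785008.62


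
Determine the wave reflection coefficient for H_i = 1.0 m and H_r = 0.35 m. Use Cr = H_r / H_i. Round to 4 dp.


Cr = H_r / H_i
Cr = 0.35 / 1.0
Cr = 0.3500

0.3500


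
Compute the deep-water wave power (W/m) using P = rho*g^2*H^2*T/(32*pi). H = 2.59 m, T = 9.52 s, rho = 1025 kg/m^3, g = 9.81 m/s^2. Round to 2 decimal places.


P = rho * g^2 * H^2 * T / (32 * pi)
P = 1025 * 9.81^2 * 2.59^2 * 9.52 / (32 * pi)
P = 1025 * 96.2361 * 6.7081 * 9.52 / 100.53096
P = 62661.17 W/m

62661.17


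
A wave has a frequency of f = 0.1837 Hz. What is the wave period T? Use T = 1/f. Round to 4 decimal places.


T = 1 / f
T = 1 / 0.1837
T = 5.4437 s

5.4437


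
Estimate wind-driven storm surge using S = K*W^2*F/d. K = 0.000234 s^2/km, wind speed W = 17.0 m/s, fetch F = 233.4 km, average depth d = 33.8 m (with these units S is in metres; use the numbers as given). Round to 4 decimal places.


S = K * W^2 * F / d
W^2 = 17.0^2 = 289.00
S = 0.000234 * 289.00 * 233.4 / 33.8
Numerator = 0.000234 * 289.00 * 233.4 = 15.783908
S = 15.783908 / 33.8 = 0.4670 m

0.4670


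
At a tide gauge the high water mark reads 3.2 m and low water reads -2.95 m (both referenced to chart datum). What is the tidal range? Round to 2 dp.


Tidal range = High water - Low water
Tidal range = 3.2 - (-2.95)
Tidal range = 6.15 m

6.15


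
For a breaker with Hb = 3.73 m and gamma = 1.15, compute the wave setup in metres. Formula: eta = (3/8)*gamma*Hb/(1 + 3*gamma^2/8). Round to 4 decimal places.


eta = (3/8) * gamma * Hb / (1 + 3*gamma^2/8)
Numerator = (3/8) * 1.15 * 3.73 = 1.608562
Denominator = 1 + 3*1.15^2/8 = 1 + 0.495938 = 1.495938
eta = 1.608562 / 1.495938
eta = 1.0753 m

1.0753


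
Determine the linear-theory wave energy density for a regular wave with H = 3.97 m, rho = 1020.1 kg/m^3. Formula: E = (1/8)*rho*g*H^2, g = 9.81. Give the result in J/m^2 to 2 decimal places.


E = (1/8) * rho * g * H^2
E = (1/8) * 1020.1 * 9.81 * 3.97^2
E = 0.125 * 1020.1 * 9.81 * 15.7609
E = 19715.27 J/m^2

19715.27


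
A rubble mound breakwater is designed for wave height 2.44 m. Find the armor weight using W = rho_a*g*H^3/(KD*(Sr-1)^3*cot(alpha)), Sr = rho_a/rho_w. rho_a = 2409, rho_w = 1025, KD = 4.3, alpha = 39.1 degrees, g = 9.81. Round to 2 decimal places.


Sr = rho_a / rho_w = 2409 / 1025 = 2.350244
(Sr - 1) = 1.350244
(Sr - 1)^3 = 2.461709
cot(39.1) = 1 / tan(39.1) = 1 / 0.812678 = 1.230500
Numerator = 2409 * 9.81 * 2.44^3 = 343301.1723
Denominator = 4.3 * 2.461709 * 1.230500 = 13.025267
W = 343301.1723 / 13.025267
W = 26356.55 N

26356.55


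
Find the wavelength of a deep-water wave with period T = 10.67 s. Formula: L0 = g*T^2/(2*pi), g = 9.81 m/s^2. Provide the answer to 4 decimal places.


L0 = g * T^2 / (2 * pi)
L0 = 9.81 * 10.67^2 / (2 * pi)
L0 = 9.81 * 113.8489 / 6.28319
L0 = 1116.8577 / 6.28319
L0 = 177.7534 m

177.7534


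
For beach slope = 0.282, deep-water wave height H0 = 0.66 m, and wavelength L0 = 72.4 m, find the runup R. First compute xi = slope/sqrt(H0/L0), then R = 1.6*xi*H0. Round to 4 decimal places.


xi = slope / sqrt(H0/L0)
H0/L0 = 0.66/72.4 = 0.009116
sqrt(0.009116) = 0.095478
xi = 0.282 / 0.095478 = 2.953564
R = 1.6 * xi * H0 = 1.6 * 2.953564 * 0.66
R = 3.1190 m

3.1190


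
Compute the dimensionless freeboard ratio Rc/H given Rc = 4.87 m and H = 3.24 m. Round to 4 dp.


Relative freeboard = Rc / H
= 4.87 / 3.24
= 1.5031

1.5031


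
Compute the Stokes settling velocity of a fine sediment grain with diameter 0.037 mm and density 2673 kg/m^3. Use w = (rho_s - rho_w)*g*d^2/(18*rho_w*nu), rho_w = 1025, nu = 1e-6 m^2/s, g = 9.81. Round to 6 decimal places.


w = (rho_s - rho_w) * g * d^2 / (18 * rho_w * nu)
d = 0.037 mm = 0.000037 m
rho_s - rho_w = 2673 - 1025 = 1648
Numerator = 1648 * 9.81 * (0.000037)^2 = 0.000022132459
Denominator = 18 * 1025 * 1e-6 = 0.018450
w = 0.001200 m/s

0.001200


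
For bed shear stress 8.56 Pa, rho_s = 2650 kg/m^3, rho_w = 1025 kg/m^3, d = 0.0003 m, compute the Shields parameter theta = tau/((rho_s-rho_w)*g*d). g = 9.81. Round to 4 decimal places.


theta = tau / ((rho_s - rho_w) * g * d)
rho_s - rho_w = 2650 - 1025 = 1625
Denominator = 1625 * 9.81 * 0.0003 = 4.782375
theta = 8.56 / 4.782375
theta = 1.7899

1.7899


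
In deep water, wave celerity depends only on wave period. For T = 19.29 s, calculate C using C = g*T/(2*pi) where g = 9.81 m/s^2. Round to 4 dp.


We use the deep-water celerity formula:
C = g * T / (2 * pi)
C = 9.81 * 19.29 / (2 * 3.14159...)
C = 189.234900 / 6.283185
C = 30.1177 m/s

30.1177


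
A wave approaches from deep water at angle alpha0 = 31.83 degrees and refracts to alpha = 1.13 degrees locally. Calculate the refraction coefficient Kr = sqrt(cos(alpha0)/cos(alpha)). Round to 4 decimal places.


Kr = sqrt(cos(alpha0) / cos(alpha))
cos(31.83) = 0.849617
cos(1.13) = 0.999806
Kr = sqrt(0.849617 / 0.999806)
Kr = sqrt(0.849782)
Kr = 0.9218

0.9218


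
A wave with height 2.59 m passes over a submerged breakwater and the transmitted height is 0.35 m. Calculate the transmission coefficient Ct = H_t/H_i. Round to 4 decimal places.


Ct = H_t / H_i
Ct = 0.35 / 2.59
Ct = 0.1351

0.1351


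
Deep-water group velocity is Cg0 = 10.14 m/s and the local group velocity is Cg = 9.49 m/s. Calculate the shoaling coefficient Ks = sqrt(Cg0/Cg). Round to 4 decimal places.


Ks = sqrt(Cg0 / Cg)
Ks = sqrt(10.14 / 9.49)
Ks = sqrt(1.0685)
Ks = 1.0337

1.0337


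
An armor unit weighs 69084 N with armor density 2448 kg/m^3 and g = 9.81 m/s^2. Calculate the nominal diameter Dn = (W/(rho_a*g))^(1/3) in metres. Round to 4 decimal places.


V = W / (rho_a * g)
V = 69084 / (2448 * 9.81)
V = 69084 / 24014.88
V = 2.876716 m^3
Dn = V^(1/3) = 2.876716^(1/3)
Dn = 1.4222 m

1.4222


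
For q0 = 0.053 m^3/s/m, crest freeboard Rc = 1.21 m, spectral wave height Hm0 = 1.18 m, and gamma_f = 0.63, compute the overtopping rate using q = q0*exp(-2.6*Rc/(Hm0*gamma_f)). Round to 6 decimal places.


q = q0 * exp(-2.6 * Rc / (Hm0 * gamma_f))
Exponent = -2.6 * 1.21 / (1.18 * 0.63)
= -2.6 * 1.21 / 0.7434
= -4.231907
exp(-4.231907) = 0.014525
q = 0.053 * 0.014525
q = 0.000770 m^3/s/m

0.000770


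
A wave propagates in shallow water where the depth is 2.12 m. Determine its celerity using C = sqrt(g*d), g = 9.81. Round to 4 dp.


Using the shallow-water approximation:
C = sqrt(g * d) = sqrt(9.81 * 2.12)
C = sqrt(20.7972)
C = 4.5604 m/s

4.5604


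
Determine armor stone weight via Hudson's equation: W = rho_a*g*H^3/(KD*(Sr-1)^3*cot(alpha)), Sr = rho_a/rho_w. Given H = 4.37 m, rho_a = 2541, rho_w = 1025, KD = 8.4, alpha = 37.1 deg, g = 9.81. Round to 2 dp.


Sr = rho_a / rho_w = 2541 / 1025 = 2.479024
(Sr - 1) = 1.479024
(Sr - 1)^3 = 3.235385
cot(37.1) = 1 / tan(37.1) = 1 / 0.756294 = 1.322237
Numerator = 2541 * 9.81 * 4.37^3 = 2080261.7482
Denominator = 8.4 * 3.235385 * 1.322237 = 35.934748
W = 2080261.7482 / 35.934748
W = 57889.98 N

57889.98


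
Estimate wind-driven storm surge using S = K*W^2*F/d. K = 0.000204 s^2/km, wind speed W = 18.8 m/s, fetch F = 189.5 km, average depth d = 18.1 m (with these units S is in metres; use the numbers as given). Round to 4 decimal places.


S = K * W^2 * F / d
W^2 = 18.8^2 = 353.44
S = 0.000204 * 353.44 * 189.5 / 18.1
Numerator = 0.000204 * 353.44 * 189.5 = 13.663284
S = 13.663284 / 18.1 = 0.7549 m

0.7549


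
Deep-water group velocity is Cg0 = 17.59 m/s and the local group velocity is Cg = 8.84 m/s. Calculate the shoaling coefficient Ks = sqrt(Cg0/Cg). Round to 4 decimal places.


Ks = sqrt(Cg0 / Cg)
Ks = sqrt(17.59 / 8.84)
Ks = sqrt(1.9898)
Ks = 1.4106

1.4106


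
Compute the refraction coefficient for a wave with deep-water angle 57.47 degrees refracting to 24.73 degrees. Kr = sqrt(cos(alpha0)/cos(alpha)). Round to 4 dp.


Kr = sqrt(cos(alpha0) / cos(alpha))
cos(57.47) = 0.537741
cos(24.73) = 0.908289
Kr = sqrt(0.537741 / 0.908289)
Kr = sqrt(0.592037)
Kr = 0.7694

0.7694


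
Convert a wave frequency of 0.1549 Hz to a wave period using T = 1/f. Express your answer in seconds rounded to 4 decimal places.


T = 1 / f
T = 1 / 0.1549
T = 6.4558 s

6.4558


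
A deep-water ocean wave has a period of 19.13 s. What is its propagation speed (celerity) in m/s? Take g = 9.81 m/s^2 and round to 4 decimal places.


We use the deep-water celerity formula:
C = g * T / (2 * pi)
C = 9.81 * 19.13 / (2 * 3.14159...)
C = 187.665300 / 6.283185
C = 29.8679 m/s

29.8679


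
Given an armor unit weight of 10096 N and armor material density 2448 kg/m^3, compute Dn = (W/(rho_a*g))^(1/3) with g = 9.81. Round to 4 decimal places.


V = W / (rho_a * g)
V = 10096 / (2448 * 9.81)
V = 10096 / 24014.88
V = 0.420406 m^3
Dn = V^(1/3) = 0.420406^(1/3)
Dn = 0.7491 m

0.7491


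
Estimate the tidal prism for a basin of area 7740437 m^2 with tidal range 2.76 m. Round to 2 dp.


Tidal prism = Area * Tidal range
P = 7740437 * 2.76
P = 21363606.12 m^3

21363606.12


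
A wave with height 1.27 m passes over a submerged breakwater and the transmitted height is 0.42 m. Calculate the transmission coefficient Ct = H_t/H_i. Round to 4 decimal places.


Ct = H_t / H_i
Ct = 0.42 / 1.27
Ct = 0.3307

0.3307


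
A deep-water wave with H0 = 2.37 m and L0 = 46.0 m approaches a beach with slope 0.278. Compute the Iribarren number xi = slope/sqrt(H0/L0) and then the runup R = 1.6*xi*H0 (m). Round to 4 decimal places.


xi = slope / sqrt(H0/L0)
H0/L0 = 2.37/46.0 = 0.051522
sqrt(0.051522) = 0.226984
xi = 0.278 / 0.226984 = 1.224756
R = 1.6 * xi * H0 = 1.6 * 1.224756 * 2.37
R = 4.6443 m

4.6443


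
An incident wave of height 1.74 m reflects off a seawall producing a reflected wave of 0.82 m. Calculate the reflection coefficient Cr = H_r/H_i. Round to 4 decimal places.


Cr = H_r / H_i
Cr = 0.82 / 1.74
Cr = 0.4713

0.4713


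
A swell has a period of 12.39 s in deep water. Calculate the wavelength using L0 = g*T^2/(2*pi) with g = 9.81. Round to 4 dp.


L0 = g * T^2 / (2 * pi)
L0 = 9.81 * 12.39^2 / (2 * pi)
L0 = 9.81 * 153.5121 / 6.28319
L0 = 1505.9537 / 6.28319
L0 = 239.6800 m

239.6800


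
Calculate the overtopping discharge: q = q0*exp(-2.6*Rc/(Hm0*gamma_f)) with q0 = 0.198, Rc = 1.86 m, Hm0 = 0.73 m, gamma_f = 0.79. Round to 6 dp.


q = q0 * exp(-2.6 * Rc / (Hm0 * gamma_f))
Exponent = -2.6 * 1.86 / (0.73 * 0.79)
= -2.6 * 1.86 / 0.5767
= -8.385642
exp(-8.385642) = 0.000228
q = 0.198 * 0.000228
q = 0.000045 m^3/s/m

0.000045


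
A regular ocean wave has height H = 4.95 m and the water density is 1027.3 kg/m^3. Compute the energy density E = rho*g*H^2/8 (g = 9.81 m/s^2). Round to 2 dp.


E = (1/8) * rho * g * H^2
E = (1/8) * 1027.3 * 9.81 * 4.95^2
E = 0.125 * 1027.3 * 9.81 * 24.5025
E = 30866.45 J/m^2

30866.45


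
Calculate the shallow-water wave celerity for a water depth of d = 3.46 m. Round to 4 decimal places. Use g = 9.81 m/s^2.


Using the shallow-water approximation:
C = sqrt(g * d) = sqrt(9.81 * 3.46)
C = sqrt(33.9426)
C = 5.8260 m/s

5.8260


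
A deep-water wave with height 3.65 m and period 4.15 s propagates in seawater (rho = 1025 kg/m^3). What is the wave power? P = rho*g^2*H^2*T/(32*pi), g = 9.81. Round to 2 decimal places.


P = rho * g^2 * H^2 * T / (32 * pi)
P = 1025 * 9.81^2 * 3.65^2 * 4.15 / (32 * pi)
P = 1025 * 96.2361 * 13.3225 * 4.15 / 100.53096
P = 54249.51 W/m

54249.51


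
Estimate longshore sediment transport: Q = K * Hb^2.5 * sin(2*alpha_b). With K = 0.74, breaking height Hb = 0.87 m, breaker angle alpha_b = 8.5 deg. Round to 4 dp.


Q = K * Hb^2.5 * sin(2 * alpha_b)
Hb^2.5 = 0.87^2.5 = 0.705989
sin(2 * 8.5) = sin(17.0) = 0.292372
Q = 0.74 * 0.705989 * 0.292372
Q = 0.1527 m^3/s

0.1527


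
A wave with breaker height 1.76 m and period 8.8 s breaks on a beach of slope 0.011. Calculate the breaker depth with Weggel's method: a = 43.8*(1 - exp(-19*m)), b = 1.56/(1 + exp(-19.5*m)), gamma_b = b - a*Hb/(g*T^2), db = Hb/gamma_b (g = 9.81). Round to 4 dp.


a = 43.8 * (1 - exp(-19 * m))
exp(-19 * 0.011) = exp(-0.2090) = 0.811395
a = 43.8 * (1 - 0.811395) = 8.260889
b = 1.56 / (1 + exp(-19.5 * m))
exp(-19.5 * 0.011) = exp(-0.2145) = 0.806945
b = 1.56 / (1 + 0.806945) = 0.863336
Hb / (g * T^2) = 1.76 / (9.81 * 8.8^2) = 1.76 / 759.6864 = 0.00231675
gamma_b = b - a * Hb/(g*T^2) = 0.863336 - 8.260889 * 0.00231675 = 0.844197
db = Hb / gamma_b = 1.76 / 0.844197
db = 2.0848 m

2.0848


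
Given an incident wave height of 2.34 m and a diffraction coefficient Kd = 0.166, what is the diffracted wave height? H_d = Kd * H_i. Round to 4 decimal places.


H_d = Kd * H_i
H_d = 0.166 * 2.34
H_d = 0.3884 m

0.3884


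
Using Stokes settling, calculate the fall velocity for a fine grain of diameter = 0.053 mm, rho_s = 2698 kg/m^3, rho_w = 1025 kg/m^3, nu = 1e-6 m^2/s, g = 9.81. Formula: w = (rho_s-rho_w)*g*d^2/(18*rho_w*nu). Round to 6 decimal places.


w = (rho_s - rho_w) * g * d^2 / (18 * rho_w * nu)
d = 0.053 mm = 0.000053 m
rho_s - rho_w = 2698 - 1025 = 1673
Numerator = 1673 * 9.81 * (0.000053)^2 = 0.000046101673
Denominator = 18 * 1025 * 1e-6 = 0.018450
w = 0.002499 m/s

0.002499


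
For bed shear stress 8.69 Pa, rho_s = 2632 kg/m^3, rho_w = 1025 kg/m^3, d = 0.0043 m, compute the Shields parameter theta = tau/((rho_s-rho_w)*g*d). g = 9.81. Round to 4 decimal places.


theta = tau / ((rho_s - rho_w) * g * d)
rho_s - rho_w = 2632 - 1025 = 1607
Denominator = 1607 * 9.81 * 0.0043 = 67.788081
theta = 8.69 / 67.788081
theta = 0.1282

0.1282


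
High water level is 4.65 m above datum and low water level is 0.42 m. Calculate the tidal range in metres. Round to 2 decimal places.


Tidal range = High water - Low water
Tidal range = 4.65 - (0.42)
Tidal range = 4.23 m

4.23
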